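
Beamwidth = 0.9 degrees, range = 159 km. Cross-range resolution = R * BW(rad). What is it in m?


BW_rad = 0.015707963
CR = 159000 * 0.015707963 = 2497.6 m

2497.6 m


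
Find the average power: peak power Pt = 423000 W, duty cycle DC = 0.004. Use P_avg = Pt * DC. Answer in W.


P_avg = 423000 * 0.004 = 1692.0 W

1692.0 W


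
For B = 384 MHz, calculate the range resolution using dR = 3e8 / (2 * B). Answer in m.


dR = 3e8 / (2 * 384000000.0) = 0.39 m

0.39 m


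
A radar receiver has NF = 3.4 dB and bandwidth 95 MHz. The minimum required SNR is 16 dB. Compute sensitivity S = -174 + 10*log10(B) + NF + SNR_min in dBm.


10*log10(95000000.0) = 79.78
S = -174 + 79.78 + 3.4 + 16 = -74.8 dBm

-74.8 dBm


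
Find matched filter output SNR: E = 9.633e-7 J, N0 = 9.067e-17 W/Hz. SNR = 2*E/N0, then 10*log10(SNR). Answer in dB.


SNR_lin = 2 * 9.633e-7 / 9.067e-17 = 2.125e10
SNR_dB = 10*log10(2.125e10) = 103.3 dB

103.3 dB


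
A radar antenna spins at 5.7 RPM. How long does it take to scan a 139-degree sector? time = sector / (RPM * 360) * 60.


t = 139 / (5.7 * 360) * 60 = 4.06 s

4.06 s


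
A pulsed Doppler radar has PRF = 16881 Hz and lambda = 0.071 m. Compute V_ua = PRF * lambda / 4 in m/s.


V_ua = 16881 * 0.071 / 4 = 299.6 m/s

299.6 m/s


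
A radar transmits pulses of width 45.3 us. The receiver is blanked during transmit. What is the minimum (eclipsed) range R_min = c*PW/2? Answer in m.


R_min = 3e8 * 45.3e-6 / 2 = 6795.0 m

6795.0 m


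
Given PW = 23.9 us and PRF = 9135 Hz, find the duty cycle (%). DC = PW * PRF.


DC = 23.9e-6 * 9135 * 100 = 21.83%

21.83%


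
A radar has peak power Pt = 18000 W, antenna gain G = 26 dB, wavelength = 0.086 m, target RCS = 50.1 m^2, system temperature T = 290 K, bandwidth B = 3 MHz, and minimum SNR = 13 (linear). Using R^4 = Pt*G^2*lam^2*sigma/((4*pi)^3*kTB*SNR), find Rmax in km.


G_lin = 10^(26/10) = 398.107171
R^4 = 18000 * 398.107171^2 * 0.086^2 * 50.1 / ((4*pi)^3 * 1.38e-23 * 290 * 3000000.0 * 13)
R^4 = 3.413e18 m^4
R_max = (3.413e18)^(1/4) = 42981.7 m = 43.0 km

43.0 km


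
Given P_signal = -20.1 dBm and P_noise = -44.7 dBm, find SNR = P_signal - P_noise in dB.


SNR = -20.1 - (-44.7) = 24.6 dB

24.6 dB


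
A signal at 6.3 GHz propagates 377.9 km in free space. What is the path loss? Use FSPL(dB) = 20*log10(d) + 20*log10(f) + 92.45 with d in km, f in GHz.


20*log10(377.9) = 51.55
20*log10(6.3) = 15.99
FSPL = 160.0 dB

160.0 dB


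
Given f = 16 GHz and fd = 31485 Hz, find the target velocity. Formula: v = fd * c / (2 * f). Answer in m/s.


v = 31485 * 3e8 / (2 * 16000000000.0) = 295.2 m/s

295.2 m/s


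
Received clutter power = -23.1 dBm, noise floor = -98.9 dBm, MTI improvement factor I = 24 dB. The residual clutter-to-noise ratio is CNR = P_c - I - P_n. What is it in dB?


CNR = -23.1 - 24 - (-98.9) = 51.8 dB

51.8 dB


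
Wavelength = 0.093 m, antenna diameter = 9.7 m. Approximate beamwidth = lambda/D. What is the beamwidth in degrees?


BW_rad = 0.093 / 9.7 = 0.009588
BW_deg = 0.55 degrees

0.55 degrees


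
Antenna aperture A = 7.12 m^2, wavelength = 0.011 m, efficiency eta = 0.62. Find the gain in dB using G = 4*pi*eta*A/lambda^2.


G_linear = 4*pi*0.62*7.12/0.011^2 = 458454.43
G_dB = 10*log10(458454.43) = 56.6 dB

56.6 dB


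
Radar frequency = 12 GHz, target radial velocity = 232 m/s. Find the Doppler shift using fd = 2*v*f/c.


fd = 2 * 232 * 12000000000.0 / 3e8 = 18560.0 Hz

18560.0 Hz


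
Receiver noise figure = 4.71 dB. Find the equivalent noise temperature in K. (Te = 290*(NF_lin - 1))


NF_lin = 10^(4.71/10) = 2.958012
Te = 290 * (2.958012 - 1) = 567.8 K

567.8 K


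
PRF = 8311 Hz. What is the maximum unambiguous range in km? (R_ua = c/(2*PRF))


R_ua = 3e8 / (2 * 8311) = 18048.4 m = 18.0 km

18.0 km


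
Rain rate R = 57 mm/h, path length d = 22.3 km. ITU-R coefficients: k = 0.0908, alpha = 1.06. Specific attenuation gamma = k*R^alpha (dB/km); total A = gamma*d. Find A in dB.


gamma = 0.0908 * 57^1.06 = 6.596494 dB/km
A = 6.596494 * 22.3 = 147.1 dB

147.1 dB


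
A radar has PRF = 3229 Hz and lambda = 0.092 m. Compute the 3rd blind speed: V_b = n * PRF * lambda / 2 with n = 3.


V_blind = 3 * 3229 * 0.092 / 2 = 445.6 m/s

445.6 m/s


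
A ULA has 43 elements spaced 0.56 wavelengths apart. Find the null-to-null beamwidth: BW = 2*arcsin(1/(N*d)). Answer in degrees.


1/(N*d) = 1/(43*0.56) = 0.041528
BW = 2*arcsin(0.041528) = 4.8 degrees

4.8 degrees


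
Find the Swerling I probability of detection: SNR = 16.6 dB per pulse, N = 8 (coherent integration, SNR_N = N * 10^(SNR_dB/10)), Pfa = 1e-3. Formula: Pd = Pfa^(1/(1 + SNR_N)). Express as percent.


SNR_lin = 10^(16.6/10) = 45.70882
SNR_N = 8 * 45.70882 = 365.67056
1/(1 + SNR_N) = 1/366.67056 = 0.0027272
Pd = (1e-3)^0.0027272 = 0.98134
Pd = 98.1%

98.1%


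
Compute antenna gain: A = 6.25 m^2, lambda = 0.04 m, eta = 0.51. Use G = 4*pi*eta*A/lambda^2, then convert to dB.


G_linear = 4*pi*0.51*6.25/0.04^2 = 25034.57
G_dB = 10*log10(25034.57) = 44.0 dB

44.0 dB


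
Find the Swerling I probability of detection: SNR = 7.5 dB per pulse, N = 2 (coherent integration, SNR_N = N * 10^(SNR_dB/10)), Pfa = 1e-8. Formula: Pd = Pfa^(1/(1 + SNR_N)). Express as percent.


SNR_lin = 10^(7.5/10) = 5.62341
SNR_N = 2 * 5.62341 = 11.24682
1/(1 + SNR_N) = 1/12.24682 = 0.0816538
Pd = (1e-8)^0.0816538 = 0.22221
Pd = 22.2%

22.2%


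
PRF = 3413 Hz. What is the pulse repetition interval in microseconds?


PRI = 1/3413 = 0.0002929974 s = 293.0 us

293.0 us


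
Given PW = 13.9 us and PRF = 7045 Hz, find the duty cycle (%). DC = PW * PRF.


DC = 13.9e-6 * 7045 * 100 = 9.79%

9.79%


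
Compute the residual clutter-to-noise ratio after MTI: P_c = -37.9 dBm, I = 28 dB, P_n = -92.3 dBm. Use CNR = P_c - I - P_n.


CNR = -37.9 - 28 - (-92.3) = 26.4 dB

26.4 dB


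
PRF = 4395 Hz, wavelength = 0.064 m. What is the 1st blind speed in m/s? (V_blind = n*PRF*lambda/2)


V_blind = 1 * 4395 * 0.064 / 2 = 140.6 m/s

140.6 m/s


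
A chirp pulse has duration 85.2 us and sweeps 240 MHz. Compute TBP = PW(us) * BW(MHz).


TBP = 85.2 * 240 = 20448.0

20448.0


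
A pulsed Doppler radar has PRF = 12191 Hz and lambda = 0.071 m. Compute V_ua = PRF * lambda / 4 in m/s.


V_ua = 12191 * 0.071 / 4 = 216.4 m/s

216.4 m/s


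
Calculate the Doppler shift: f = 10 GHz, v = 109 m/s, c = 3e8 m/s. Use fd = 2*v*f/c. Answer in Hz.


fd = 2 * 109 * 10000000000.0 / 3e8 = 7266.7 Hz

7266.7 Hz


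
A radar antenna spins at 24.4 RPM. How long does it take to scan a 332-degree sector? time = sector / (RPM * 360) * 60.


t = 332 / (24.4 * 360) * 60 = 2.27 s

2.27 s


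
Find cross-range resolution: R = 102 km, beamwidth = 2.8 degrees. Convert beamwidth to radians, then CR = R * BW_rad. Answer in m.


BW_rad = 0.048869219
CR = 102000 * 0.048869219 = 4984.7 m

4984.7 m


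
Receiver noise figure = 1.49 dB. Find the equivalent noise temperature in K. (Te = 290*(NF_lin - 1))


NF_lin = 10^(1.49/10) = 1.409289
Te = 290 * (1.409289 - 1) = 118.7 K

118.7 K


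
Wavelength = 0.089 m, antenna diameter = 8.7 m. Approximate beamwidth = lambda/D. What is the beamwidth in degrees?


BW_rad = 0.089 / 8.7 = 0.01023
BW_deg = 0.59 degrees

0.59 degrees


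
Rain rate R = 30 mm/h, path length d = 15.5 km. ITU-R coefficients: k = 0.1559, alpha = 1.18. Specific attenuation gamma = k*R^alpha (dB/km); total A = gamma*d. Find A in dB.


gamma = 0.1559 * 30^1.18 = 8.626789 dB/km
A = 8.626789 * 15.5 = 133.72 dB

133.72 dB


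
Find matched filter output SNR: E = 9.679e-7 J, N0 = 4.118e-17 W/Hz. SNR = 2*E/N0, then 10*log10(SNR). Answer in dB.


SNR_lin = 2 * 9.679e-7 / 4.118e-17 = 4.701e10
SNR_dB = 10*log10(4.701e10) = 106.7 dB

106.7 dB


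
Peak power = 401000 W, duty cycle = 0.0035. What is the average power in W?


P_avg = 401000 * 0.0035 = 1403.5 W

1403.5 W


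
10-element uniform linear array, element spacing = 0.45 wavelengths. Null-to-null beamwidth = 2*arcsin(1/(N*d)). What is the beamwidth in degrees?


1/(N*d) = 1/(10*0.45) = 0.222222
BW = 2*arcsin(0.222222) = 25.7 degrees

25.7 degrees


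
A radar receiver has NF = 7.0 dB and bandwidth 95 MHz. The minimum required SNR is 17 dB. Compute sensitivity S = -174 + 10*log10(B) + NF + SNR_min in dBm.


10*log10(95000000.0) = 79.78
S = -174 + 79.78 + 7.0 + 17 = -70.2 dBm

-70.2 dBm


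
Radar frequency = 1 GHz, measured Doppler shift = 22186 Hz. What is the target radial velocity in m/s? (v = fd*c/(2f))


v = 22186 * 3e8 / (2 * 1000000000.0) = 3327.9 m/s

3327.9 m/s


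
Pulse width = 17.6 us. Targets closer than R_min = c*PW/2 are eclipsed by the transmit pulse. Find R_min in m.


R_min = 3e8 * 17.6e-6 / 2 = 2640.0 m

2640.0 m


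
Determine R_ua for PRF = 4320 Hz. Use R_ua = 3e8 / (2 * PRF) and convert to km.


R_ua = 3e8 / (2 * 4320) = 34722.2 m = 34.7 km

34.7 km


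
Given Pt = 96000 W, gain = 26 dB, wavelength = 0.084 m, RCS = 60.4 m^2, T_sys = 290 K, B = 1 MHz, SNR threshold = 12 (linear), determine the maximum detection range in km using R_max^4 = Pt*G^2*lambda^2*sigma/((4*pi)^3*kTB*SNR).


G_lin = 10^(26/10) = 398.107171
R^4 = 96000 * 398.107171^2 * 0.084^2 * 60.4 / ((4*pi)^3 * 1.38e-23 * 290 * 1000000.0 * 12)
R^4 = 6.80423e19 m^4
R_max = (6.80423e19)^(1/4) = 90822.8 m = 90.8 km

90.8 km


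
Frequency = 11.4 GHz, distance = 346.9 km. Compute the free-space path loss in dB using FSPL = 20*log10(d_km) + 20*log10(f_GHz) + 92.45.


20*log10(346.9) = 50.8
20*log10(11.4) = 21.14
FSPL = 164.4 dB

164.4 dB


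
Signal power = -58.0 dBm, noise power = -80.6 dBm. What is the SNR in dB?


SNR = -58.0 - (-80.6) = 22.6 dB

22.6 dB


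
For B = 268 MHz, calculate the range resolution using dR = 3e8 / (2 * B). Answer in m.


dR = 3e8 / (2 * 268000000.0) = 0.56 m

0.56 m


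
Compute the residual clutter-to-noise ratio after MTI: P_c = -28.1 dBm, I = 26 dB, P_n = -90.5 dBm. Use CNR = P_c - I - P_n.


CNR = -28.1 - 26 - (-90.5) = 36.4 dB

36.4 dB


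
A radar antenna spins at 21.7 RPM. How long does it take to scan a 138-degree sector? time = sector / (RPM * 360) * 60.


t = 138 / (21.7 * 360) * 60 = 1.06 s

1.06 s


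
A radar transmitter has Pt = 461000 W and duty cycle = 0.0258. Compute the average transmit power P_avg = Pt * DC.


P_avg = 461000 * 0.0258 = 11893.8 W

11893.8 W


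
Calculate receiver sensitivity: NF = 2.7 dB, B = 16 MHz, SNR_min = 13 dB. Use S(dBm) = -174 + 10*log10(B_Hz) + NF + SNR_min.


10*log10(16000000.0) = 72.04
S = -174 + 72.04 + 2.7 + 13 = -86.3 dBm

-86.3 dBm


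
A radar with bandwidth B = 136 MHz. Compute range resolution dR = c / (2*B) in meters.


dR = 3e8 / (2 * 136000000.0) = 1.1 m

1.1 m


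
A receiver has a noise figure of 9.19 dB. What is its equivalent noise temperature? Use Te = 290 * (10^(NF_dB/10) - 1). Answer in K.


NF_lin = 10^(9.19/10) = 8.298508
Te = 290 * (8.298508 - 1) = 2116.6 K

2116.6 K


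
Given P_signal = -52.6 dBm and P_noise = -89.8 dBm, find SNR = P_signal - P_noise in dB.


SNR = -52.6 - (-89.8) = 37.2 dB

37.2 dB


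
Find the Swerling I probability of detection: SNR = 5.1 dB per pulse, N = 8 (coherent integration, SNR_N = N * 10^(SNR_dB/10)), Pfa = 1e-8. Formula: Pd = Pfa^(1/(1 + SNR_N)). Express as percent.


SNR_lin = 10^(5.1/10) = 3.23594
SNR_N = 8 * 3.23594 = 25.88752
1/(1 + SNR_N) = 1/26.88752 = 0.037192
Pd = (1e-8)^0.037192 = 0.50404
Pd = 50.4%

50.4%


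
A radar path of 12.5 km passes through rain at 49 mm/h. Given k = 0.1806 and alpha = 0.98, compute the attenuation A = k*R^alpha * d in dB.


gamma = 0.1806 * 49^0.98 = 8.186719 dB/km
A = 8.186719 * 12.5 = 102.33 dB

102.33 dB


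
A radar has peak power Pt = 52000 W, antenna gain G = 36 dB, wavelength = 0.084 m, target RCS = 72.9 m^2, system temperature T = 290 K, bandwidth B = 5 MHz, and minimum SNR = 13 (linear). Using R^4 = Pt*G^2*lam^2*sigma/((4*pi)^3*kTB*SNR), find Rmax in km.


G_lin = 10^(36/10) = 3981.071706
R^4 = 52000 * 3981.071706^2 * 0.084^2 * 72.9 / ((4*pi)^3 * 1.38e-23 * 290 * 5000000.0 * 13)
R^4 = 8.21239e20 m^4
R_max = (8.21239e20)^(1/4) = 169284.6 m = 169.3 km

169.3 km


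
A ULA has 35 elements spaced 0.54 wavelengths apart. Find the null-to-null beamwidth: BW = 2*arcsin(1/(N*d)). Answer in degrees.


1/(N*d) = 1/(35*0.54) = 0.05291
BW = 2*arcsin(0.05291) = 6.1 degrees

6.1 degrees


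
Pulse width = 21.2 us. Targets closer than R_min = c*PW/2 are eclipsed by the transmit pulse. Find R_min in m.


R_min = 3e8 * 21.2e-6 / 2 = 3180.0 m

3180.0 m


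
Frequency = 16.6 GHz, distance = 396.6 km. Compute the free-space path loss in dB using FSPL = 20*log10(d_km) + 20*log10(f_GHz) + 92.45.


20*log10(396.6) = 51.97
20*log10(16.6) = 24.4
FSPL = 168.8 dB

168.8 dB


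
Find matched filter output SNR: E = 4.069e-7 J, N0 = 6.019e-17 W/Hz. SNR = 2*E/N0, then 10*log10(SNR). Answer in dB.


SNR_lin = 2 * 4.069e-7 / 6.019e-17 = 1.352e10
SNR_dB = 10*log10(1.352e10) = 101.3 dB

101.3 dB


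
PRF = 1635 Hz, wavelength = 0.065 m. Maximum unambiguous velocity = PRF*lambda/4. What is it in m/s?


V_ua = 1635 * 0.065 / 4 = 26.6 m/s

26.6 m/s


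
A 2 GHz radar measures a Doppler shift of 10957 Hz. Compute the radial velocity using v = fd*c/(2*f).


v = 10957 * 3e8 / (2 * 2000000000.0) = 821.8 m/s

821.8 m/s


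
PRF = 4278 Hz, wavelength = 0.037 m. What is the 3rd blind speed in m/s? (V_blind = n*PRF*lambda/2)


V_blind = 3 * 4278 * 0.037 / 2 = 237.4 m/s

237.4 m/s


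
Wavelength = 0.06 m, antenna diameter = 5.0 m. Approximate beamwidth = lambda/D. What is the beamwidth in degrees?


BW_rad = 0.06 / 5.0 = 0.012
BW_deg = 0.69 degrees

0.69 degrees


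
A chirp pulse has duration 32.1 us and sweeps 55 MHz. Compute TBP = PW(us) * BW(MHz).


TBP = 32.1 * 55 = 1765.5

1765.5


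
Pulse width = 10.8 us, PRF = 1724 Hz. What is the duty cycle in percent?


DC = 10.8e-6 * 1724 * 100 = 1.86%

1.86%


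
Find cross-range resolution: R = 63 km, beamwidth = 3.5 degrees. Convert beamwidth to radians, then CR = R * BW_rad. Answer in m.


BW_rad = 0.061086524
CR = 63000 * 0.061086524 = 3848.5 m

3848.5 m


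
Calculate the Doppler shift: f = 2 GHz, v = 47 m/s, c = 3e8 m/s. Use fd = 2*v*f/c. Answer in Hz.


fd = 2 * 47 * 2000000000.0 / 3e8 = 626.7 Hz

626.7 Hz


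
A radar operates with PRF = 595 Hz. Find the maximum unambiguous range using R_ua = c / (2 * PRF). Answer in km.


R_ua = 3e8 / (2 * 595) = 252100.8 m = 252.1 km

252.1 km


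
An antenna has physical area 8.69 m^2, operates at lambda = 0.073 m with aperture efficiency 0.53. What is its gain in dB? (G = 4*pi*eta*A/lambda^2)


G_linear = 4*pi*0.53*8.69/0.073^2 = 10860.75
G_dB = 10*log10(10860.75) = 40.4 dB

40.4 dB


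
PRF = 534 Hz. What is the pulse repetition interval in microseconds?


PRI = 1/534 = 0.0018726592 s = 1872.7 us

1872.7 us


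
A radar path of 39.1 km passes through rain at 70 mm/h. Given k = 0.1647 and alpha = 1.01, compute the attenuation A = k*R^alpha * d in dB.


gamma = 0.1647 * 70^1.01 = 12.029363 dB/km
A = 12.029363 * 39.1 = 470.35 dB

470.35 dB


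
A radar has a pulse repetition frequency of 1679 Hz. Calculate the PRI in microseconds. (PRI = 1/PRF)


PRI = 1/1679 = 0.0005955926 s = 595.6 us

595.6 us


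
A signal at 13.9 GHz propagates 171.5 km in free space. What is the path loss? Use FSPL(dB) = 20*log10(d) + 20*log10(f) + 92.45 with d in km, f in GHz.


20*log10(171.5) = 44.69
20*log10(13.9) = 22.86
FSPL = 160.0 dB

160.0 dB


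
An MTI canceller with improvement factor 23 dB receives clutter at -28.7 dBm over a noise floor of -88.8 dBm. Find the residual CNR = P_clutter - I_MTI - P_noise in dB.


CNR = -28.7 - 23 - (-88.8) = 37.1 dB

37.1 dB


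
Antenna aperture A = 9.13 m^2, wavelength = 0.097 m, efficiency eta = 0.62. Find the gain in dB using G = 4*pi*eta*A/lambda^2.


G_linear = 4*pi*0.62*9.13/0.097^2 = 7560.12
G_dB = 10*log10(7560.12) = 38.8 dB

38.8 dB


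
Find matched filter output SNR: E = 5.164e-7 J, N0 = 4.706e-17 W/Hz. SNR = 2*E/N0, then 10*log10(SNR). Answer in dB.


SNR_lin = 2 * 5.164e-7 / 4.706e-17 = 2.195e10
SNR_dB = 10*log10(2.195e10) = 103.4 dB

103.4 dB


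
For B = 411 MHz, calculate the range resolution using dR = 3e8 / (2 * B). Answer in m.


dR = 3e8 / (2 * 411000000.0) = 0.36 m

0.36 m


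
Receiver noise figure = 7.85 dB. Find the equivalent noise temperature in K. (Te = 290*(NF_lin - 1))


NF_lin = 10^(7.85/10) = 6.095369
Te = 290 * (6.095369 - 1) = 1477.7 K

1477.7 K


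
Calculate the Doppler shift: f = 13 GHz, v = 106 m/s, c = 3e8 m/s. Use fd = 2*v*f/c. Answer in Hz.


fd = 2 * 106 * 13000000000.0 / 3e8 = 9186.7 Hz

9186.7 Hz


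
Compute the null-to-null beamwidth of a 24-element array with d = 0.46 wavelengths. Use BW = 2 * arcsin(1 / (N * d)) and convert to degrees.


1/(N*d) = 1/(24*0.46) = 0.09058
BW = 2*arcsin(0.09058) = 10.4 degrees

10.4 degrees


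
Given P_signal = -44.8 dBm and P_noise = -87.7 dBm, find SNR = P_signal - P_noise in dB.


SNR = -44.8 - (-87.7) = 42.9 dB

42.9 dB


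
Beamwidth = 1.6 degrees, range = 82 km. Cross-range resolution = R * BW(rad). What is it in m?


BW_rad = 0.027925268
CR = 82000 * 0.027925268 = 2289.9 m

2289.9 m


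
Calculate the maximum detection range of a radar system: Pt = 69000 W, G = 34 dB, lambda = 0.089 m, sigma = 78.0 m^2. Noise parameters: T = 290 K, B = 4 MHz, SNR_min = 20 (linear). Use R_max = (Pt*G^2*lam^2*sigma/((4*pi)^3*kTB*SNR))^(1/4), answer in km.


G_lin = 10^(34/10) = 2511.886432
R^4 = 69000 * 2511.886432^2 * 0.089^2 * 78.0 / ((4*pi)^3 * 1.38e-23 * 290 * 4000000.0 * 20)
R^4 = 4.23377e20 m^4
R_max = (4.23377e20)^(1/4) = 143443.8 m = 143.4 km

143.4 km


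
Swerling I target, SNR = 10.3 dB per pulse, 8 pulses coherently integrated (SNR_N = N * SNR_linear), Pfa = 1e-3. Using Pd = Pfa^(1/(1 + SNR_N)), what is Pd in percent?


SNR_lin = 10^(10.3/10) = 10.71519
SNR_N = 8 * 10.71519 = 85.72152
1/(1 + SNR_N) = 1/86.72152 = 0.0115312
Pd = (1e-3)^0.0115312 = 0.92344
Pd = 92.3%

92.3%


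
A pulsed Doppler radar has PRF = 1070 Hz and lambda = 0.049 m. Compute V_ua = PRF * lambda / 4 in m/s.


V_ua = 1070 * 0.049 / 4 = 13.1 m/s

13.1 m/s


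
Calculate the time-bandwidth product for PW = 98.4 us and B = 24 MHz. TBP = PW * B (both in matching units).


TBP = 98.4 * 24 = 2361.6

2361.6


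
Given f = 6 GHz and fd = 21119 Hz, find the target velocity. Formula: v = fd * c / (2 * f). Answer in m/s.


v = 21119 * 3e8 / (2 * 6000000000.0) = 528.0 m/s

528.0 m/s


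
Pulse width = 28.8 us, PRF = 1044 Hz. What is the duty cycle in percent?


DC = 28.8e-6 * 1044 * 100 = 3.01%

3.01%


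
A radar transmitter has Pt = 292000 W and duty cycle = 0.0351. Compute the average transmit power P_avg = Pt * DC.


P_avg = 292000 * 0.0351 = 10249.2 W

10249.2 W


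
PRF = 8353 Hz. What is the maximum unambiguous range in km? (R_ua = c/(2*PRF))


R_ua = 3e8 / (2 * 8353) = 17957.6 m = 18.0 km

18.0 km


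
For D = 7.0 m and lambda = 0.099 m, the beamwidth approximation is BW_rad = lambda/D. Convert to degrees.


BW_rad = 0.099 / 7.0 = 0.014143
BW_deg = 0.81 degrees

0.81 degrees


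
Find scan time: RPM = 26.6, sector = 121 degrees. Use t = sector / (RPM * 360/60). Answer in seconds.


t = 121 / (26.6 * 360) * 60 = 0.76 s

0.76 s


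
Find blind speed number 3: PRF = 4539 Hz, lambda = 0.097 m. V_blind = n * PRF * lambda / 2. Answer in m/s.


V_blind = 3 * 4539 * 0.097 / 2 = 660.4 m/s

660.4 m/s


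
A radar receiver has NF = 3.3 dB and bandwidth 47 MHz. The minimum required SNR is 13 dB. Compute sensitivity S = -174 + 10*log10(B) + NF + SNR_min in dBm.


10*log10(47000000.0) = 76.72
S = -174 + 76.72 + 3.3 + 13 = -81.0 dBm

-81.0 dBm


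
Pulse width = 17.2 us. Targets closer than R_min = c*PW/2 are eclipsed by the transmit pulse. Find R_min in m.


R_min = 3e8 * 17.2e-6 / 2 = 2580.0 m

2580.0 m


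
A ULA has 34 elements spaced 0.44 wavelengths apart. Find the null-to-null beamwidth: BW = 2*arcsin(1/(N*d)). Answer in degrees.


1/(N*d) = 1/(34*0.44) = 0.066845
BW = 2*arcsin(0.066845) = 7.7 degrees

7.7 degrees


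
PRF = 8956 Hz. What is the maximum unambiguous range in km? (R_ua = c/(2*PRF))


R_ua = 3e8 / (2 * 8956) = 16748.5 m = 16.7 km

16.7 km


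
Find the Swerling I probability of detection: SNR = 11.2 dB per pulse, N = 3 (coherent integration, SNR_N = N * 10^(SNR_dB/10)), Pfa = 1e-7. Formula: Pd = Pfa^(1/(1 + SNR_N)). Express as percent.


SNR_lin = 10^(11.2/10) = 13.18257
SNR_N = 3 * 13.18257 = 39.54771
1/(1 + SNR_N) = 1/40.54771 = 0.0246623
Pd = (1e-7)^0.0246623 = 0.67199
Pd = 67.2%

67.2%


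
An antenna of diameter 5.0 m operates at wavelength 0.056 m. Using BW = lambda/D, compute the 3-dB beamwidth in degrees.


BW_rad = 0.056 / 5.0 = 0.0112
BW_deg = 0.64 degrees

0.64 degrees


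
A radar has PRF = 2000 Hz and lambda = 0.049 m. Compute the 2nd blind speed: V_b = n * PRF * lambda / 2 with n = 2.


V_blind = 2 * 2000 * 0.049 / 2 = 98.0 m/s

98.0 m/s


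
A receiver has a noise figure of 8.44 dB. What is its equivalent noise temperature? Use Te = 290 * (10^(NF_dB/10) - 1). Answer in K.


NF_lin = 10^(8.44/10) = 6.982324
Te = 290 * (6.982324 - 1) = 1734.9 K

1734.9 K


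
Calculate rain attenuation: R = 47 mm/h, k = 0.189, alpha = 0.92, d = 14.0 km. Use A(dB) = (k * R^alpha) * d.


gamma = 0.189 * 47^0.92 = 6.528176 dB/km
A = 6.528176 * 14.0 = 91.39 dB

91.39 dB


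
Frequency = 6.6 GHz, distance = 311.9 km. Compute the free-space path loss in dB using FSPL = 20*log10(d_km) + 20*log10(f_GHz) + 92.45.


20*log10(311.9) = 49.88
20*log10(6.6) = 16.39
FSPL = 158.7 dB

158.7 dB


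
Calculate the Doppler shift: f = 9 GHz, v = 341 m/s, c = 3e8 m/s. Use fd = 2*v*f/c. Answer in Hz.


fd = 2 * 341 * 9000000000.0 / 3e8 = 20460.0 Hz

20460.0 Hz


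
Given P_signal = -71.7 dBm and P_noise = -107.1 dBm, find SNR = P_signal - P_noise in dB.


SNR = -71.7 - (-107.1) = 35.4 dB

35.4 dB


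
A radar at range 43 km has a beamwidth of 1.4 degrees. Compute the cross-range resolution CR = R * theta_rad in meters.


BW_rad = 0.02443461
CR = 43000 * 0.02443461 = 1050.7 m

1050.7 m


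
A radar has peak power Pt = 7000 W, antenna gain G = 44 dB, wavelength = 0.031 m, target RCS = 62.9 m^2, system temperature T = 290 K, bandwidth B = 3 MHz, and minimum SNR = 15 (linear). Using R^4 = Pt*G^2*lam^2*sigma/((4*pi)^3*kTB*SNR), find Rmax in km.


G_lin = 10^(44/10) = 25118.864315
R^4 = 7000 * 25118.864315^2 * 0.031^2 * 62.9 / ((4*pi)^3 * 1.38e-23 * 290 * 3000000.0 * 15)
R^4 = 7.47056e20 m^4
R_max = (7.47056e20)^(1/4) = 165324.9 m = 165.3 km

165.3 km


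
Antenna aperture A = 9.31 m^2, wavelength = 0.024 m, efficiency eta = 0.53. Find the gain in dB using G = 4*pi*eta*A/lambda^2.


G_linear = 4*pi*0.53*9.31/0.024^2 = 107649.73
G_dB = 10*log10(107649.73) = 50.3 dB

50.3 dB


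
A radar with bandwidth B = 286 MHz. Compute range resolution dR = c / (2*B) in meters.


dR = 3e8 / (2 * 286000000.0) = 0.52 m

0.52 m


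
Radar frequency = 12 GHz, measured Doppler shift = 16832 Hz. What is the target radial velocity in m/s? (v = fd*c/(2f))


v = 16832 * 3e8 / (2 * 12000000000.0) = 210.4 m/s

210.4 m/s


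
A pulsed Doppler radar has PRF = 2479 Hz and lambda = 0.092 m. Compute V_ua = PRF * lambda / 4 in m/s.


V_ua = 2479 * 0.092 / 4 = 57.0 m/s

57.0 m/s


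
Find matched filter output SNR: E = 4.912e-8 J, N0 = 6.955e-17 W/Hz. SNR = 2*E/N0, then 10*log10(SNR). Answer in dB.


SNR_lin = 2 * 4.912e-8 / 6.955e-17 = 1.413e9
SNR_dB = 10*log10(1.413e9) = 91.5 dB

91.5 dB


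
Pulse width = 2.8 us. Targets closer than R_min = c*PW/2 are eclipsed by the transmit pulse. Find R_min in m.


R_min = 3e8 * 2.8e-6 / 2 = 420.0 m

420.0 m


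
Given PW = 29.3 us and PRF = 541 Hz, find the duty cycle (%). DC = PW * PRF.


DC = 29.3e-6 * 541 * 100 = 1.59%

1.59%


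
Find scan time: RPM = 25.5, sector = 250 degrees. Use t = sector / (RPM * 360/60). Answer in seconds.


t = 250 / (25.5 * 360) * 60 = 1.63 s

1.63 s


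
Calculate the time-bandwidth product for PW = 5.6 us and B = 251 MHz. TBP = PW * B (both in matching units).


TBP = 5.6 * 251 = 1405.6

1405.6


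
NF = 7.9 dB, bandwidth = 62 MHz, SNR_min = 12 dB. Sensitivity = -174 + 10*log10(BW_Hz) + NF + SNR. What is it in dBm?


10*log10(62000000.0) = 77.92
S = -174 + 77.92 + 7.9 + 12 = -76.2 dBm

-76.2 dBm


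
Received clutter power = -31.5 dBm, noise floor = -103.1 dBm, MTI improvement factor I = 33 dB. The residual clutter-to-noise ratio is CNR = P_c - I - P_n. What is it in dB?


CNR = -31.5 - 33 - (-103.1) = 38.6 dB

38.6 dB


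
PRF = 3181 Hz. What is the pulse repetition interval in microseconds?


PRI = 1/3181 = 0.0003143666 s = 314.4 us

314.4 us


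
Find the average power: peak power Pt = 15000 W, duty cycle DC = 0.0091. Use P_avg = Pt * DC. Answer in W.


P_avg = 15000 * 0.0091 = 136.5 W

136.5 W


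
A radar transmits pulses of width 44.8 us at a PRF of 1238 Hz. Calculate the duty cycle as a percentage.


DC = 44.8e-6 * 1238 * 100 = 5.55%

5.55%


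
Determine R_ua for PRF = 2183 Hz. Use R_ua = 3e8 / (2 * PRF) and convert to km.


R_ua = 3e8 / (2 * 2183) = 68712.8 m = 68.7 km

68.7 km


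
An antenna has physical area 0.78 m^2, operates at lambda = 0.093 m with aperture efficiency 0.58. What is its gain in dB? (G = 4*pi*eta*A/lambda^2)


G_linear = 4*pi*0.58*0.78/0.093^2 = 657.3
G_dB = 10*log10(657.3) = 28.2 dB

28.2 dB


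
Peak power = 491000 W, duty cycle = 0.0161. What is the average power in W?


P_avg = 491000 * 0.0161 = 7905.1 W

7905.1 W


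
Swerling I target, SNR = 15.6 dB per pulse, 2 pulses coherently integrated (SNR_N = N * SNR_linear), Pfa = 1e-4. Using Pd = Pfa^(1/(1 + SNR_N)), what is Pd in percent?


SNR_lin = 10^(15.6/10) = 36.30781
SNR_N = 2 * 36.30781 = 72.61562
1/(1 + SNR_N) = 1/73.61562 = 0.0135841
Pd = (1e-4)^0.0135841 = 0.8824
Pd = 88.2%

88.2%


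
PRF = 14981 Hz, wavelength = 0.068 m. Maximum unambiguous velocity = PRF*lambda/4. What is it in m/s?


V_ua = 14981 * 0.068 / 4 = 254.7 m/s

254.7 m/s


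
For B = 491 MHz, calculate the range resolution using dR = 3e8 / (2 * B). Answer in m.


dR = 3e8 / (2 * 491000000.0) = 0.31 m

0.31 m


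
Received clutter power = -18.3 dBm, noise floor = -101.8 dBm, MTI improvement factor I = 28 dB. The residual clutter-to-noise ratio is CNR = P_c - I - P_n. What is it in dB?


CNR = -18.3 - 28 - (-101.8) = 55.5 dB

55.5 dB


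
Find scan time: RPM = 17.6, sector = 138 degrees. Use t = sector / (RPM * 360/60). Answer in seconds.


t = 138 / (17.6 * 360) * 60 = 1.31 s

1.31 s


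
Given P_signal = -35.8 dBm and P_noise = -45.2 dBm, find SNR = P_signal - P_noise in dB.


SNR = -35.8 - (-45.2) = 9.4 dB

9.4 dB


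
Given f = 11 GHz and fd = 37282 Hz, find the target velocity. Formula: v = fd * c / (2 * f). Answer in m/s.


v = 37282 * 3e8 / (2 * 11000000000.0) = 508.4 m/s

508.4 m/s


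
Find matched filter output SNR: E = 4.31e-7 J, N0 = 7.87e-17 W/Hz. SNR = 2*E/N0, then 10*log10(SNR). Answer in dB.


SNR_lin = 2 * 4.31e-7 / 7.87e-17 = 1.095e10
SNR_dB = 10*log10(1.095e10) = 100.4 dB

100.4 dB


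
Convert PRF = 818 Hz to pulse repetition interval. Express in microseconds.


PRI = 1/818 = 0.0012224939 s = 1222.5 us

1222.5 us


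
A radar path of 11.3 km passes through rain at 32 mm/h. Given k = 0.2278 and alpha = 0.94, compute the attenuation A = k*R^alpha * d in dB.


gamma = 0.2278 * 32^0.94 = 5.920995 dB/km
A = 5.920995 * 11.3 = 66.91 dB

66.91 dB


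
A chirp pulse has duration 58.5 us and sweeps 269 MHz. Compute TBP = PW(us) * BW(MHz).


TBP = 58.5 * 269 = 15736.5

15736.5


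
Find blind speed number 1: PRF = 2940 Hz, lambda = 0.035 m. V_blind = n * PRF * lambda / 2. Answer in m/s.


V_blind = 1 * 2940 * 0.035 / 2 = 51.5 m/s

51.5 m/s


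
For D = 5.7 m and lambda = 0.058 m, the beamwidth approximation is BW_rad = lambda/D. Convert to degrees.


BW_rad = 0.058 / 5.7 = 0.010175
BW_deg = 0.58 degrees

0.58 degrees


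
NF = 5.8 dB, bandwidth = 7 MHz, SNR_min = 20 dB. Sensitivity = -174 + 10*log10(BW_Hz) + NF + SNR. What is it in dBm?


10*log10(7000000.0) = 68.45
S = -174 + 68.45 + 5.8 + 20 = -79.7 dBm

-79.7 dBm


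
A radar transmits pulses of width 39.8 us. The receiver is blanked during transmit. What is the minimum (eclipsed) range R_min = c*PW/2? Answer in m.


R_min = 3e8 * 39.8e-6 / 2 = 5970.0 m

5970.0 m


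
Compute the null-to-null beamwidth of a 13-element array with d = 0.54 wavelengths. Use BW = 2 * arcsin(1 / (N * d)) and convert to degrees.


1/(N*d) = 1/(13*0.54) = 0.14245
BW = 2*arcsin(0.14245) = 16.4 degrees

16.4 degrees


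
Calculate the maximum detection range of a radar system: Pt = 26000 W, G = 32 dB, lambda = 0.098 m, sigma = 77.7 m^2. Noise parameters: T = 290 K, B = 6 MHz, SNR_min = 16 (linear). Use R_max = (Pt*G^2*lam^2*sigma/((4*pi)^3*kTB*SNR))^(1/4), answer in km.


G_lin = 10^(32/10) = 1584.893192
R^4 = 26000 * 1584.893192^2 * 0.098^2 * 77.7 / ((4*pi)^3 * 1.38e-23 * 290 * 6000000.0 * 16)
R^4 = 6.39247e19 m^4
R_max = (6.39247e19)^(1/4) = 89416.4 m = 89.4 km

89.4 km


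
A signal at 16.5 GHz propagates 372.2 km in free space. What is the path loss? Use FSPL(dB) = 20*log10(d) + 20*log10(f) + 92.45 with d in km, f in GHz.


20*log10(372.2) = 51.42
20*log10(16.5) = 24.35
FSPL = 168.2 dB

168.2 dB


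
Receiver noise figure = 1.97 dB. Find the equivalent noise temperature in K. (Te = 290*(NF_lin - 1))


NF_lin = 10^(1.97/10) = 1.573983
Te = 290 * (1.573983 - 1) = 166.5 K

166.5 K


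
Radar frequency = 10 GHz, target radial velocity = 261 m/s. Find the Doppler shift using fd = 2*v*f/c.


fd = 2 * 261 * 10000000000.0 / 3e8 = 17400.0 Hz

17400.0 Hz


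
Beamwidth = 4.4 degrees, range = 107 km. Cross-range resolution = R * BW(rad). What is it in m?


BW_rad = 0.076794487
CR = 107000 * 0.076794487 = 8217.0 m

8217.0 m


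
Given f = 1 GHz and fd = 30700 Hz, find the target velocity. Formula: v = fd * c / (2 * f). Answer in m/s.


v = 30700 * 3e8 / (2 * 1000000000.0) = 4605.0 m/s

4605.0 m/s


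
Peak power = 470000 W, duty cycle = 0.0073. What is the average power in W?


P_avg = 470000 * 0.0073 = 3431.0 W

3431.0 W


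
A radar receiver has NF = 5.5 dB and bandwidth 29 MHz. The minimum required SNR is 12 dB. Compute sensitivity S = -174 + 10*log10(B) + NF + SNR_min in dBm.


10*log10(29000000.0) = 74.62
S = -174 + 74.62 + 5.5 + 12 = -81.9 dBm

-81.9 dBm


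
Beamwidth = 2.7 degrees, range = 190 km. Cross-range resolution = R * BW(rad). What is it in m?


BW_rad = 0.04712389
CR = 190000 * 0.04712389 = 8953.5 m

8953.5 m


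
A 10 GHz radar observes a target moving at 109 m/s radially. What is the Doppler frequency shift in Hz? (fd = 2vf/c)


fd = 2 * 109 * 10000000000.0 / 3e8 = 7266.7 Hz

7266.7 Hz


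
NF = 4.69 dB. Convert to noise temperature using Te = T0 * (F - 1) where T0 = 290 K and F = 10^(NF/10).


NF_lin = 10^(4.69/10) = 2.944422
Te = 290 * (2.944422 - 1) = 563.9 K

563.9 K


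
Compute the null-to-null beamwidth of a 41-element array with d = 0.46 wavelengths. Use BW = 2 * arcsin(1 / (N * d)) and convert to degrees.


1/(N*d) = 1/(41*0.46) = 0.053022
BW = 2*arcsin(0.053022) = 6.1 degrees

6.1 degrees


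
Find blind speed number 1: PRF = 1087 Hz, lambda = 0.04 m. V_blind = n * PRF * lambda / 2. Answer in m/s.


V_blind = 1 * 1087 * 0.04 / 2 = 21.7 m/s

21.7 m/s


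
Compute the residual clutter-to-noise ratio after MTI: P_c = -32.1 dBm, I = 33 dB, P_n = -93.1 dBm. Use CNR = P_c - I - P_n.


CNR = -32.1 - 33 - (-93.1) = 28.0 dB

28.0 dB


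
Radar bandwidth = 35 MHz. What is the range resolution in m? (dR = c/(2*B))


dR = 3e8 / (2 * 35000000.0) = 4.29 m

4.29 m


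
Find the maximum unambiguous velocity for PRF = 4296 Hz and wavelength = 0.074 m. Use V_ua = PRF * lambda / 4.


V_ua = 4296 * 0.074 / 4 = 79.5 m/s

79.5 m/s


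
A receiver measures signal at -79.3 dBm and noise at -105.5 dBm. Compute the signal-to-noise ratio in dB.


SNR = -79.3 - (-105.5) = 26.2 dB

26.2 dB


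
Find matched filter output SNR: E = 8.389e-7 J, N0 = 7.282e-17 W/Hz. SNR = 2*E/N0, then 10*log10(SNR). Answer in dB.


SNR_lin = 2 * 8.389e-7 / 7.282e-17 = 2.304e10
SNR_dB = 10*log10(2.304e10) = 103.6 dB

103.6 dB


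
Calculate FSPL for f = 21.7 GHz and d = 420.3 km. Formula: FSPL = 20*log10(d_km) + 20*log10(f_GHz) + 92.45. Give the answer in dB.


20*log10(420.3) = 52.47
20*log10(21.7) = 26.73
FSPL = 171.7 dB

171.7 dB


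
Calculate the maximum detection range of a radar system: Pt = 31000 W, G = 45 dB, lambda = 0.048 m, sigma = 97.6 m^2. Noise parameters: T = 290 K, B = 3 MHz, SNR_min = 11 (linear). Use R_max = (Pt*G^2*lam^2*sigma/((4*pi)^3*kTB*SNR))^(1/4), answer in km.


G_lin = 10^(45/10) = 31622.776602
R^4 = 31000 * 31622.776602^2 * 0.048^2 * 97.6 / ((4*pi)^3 * 1.38e-23 * 290 * 3000000.0 * 11)
R^4 = 2.65995e22 m^4
R_max = (2.65995e22)^(1/4) = 403848.4 m = 403.8 km

403.8 km


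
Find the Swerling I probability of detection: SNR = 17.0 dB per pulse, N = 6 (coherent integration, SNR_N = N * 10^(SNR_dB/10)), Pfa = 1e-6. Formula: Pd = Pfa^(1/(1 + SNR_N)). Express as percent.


SNR_lin = 10^(17.0/10) = 50.11872
SNR_N = 6 * 50.11872 = 300.71232
1/(1 + SNR_N) = 1/301.71232 = 0.0033144
Pd = (1e-6)^0.0033144 = 0.95524
Pd = 95.5%

95.5%


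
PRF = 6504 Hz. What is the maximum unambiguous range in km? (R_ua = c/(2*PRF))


R_ua = 3e8 / (2 * 6504) = 23062.7 m = 23.1 km

23.1 km


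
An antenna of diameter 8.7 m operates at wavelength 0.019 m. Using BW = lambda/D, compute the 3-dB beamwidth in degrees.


BW_rad = 0.019 / 8.7 = 0.002184
BW_deg = 0.13 degrees

0.13 degrees


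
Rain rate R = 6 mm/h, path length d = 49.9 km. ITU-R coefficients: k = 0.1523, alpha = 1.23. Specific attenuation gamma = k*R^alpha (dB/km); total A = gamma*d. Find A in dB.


gamma = 0.1523 * 6^1.23 = 1.379831 dB/km
A = 1.379831 * 49.9 = 68.85 dB

68.85 dB


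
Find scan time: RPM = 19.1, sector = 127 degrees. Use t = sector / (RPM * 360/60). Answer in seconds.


t = 127 / (19.1 * 360) * 60 = 1.11 s

1.11 s


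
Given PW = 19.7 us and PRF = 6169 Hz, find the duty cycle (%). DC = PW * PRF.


DC = 19.7e-6 * 6169 * 100 = 12.15%

12.15%


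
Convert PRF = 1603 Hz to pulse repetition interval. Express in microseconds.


PRI = 1/1603 = 0.0006238303 s = 623.8 us

623.8 us


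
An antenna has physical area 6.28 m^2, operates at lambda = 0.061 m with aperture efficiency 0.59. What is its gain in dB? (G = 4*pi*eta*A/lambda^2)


G_linear = 4*pi*0.59*6.28/0.061^2 = 12513.01
G_dB = 10*log10(12513.01) = 41.0 dB

41.0 dB


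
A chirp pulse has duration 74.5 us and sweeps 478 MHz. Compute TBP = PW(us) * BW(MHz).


TBP = 74.5 * 478 = 35611.0

35611.0


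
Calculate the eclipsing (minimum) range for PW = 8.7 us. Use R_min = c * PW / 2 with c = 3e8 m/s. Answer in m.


R_min = 3e8 * 8.7e-6 / 2 = 1305.0 m

1305.0 m


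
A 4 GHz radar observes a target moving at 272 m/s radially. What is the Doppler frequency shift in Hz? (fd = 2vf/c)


fd = 2 * 272 * 4000000000.0 / 3e8 = 7253.3 Hz

7253.3 Hz


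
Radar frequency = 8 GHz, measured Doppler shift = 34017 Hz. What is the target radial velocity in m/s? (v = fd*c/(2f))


v = 34017 * 3e8 / (2 * 8000000000.0) = 637.8 m/s

637.8 m/s


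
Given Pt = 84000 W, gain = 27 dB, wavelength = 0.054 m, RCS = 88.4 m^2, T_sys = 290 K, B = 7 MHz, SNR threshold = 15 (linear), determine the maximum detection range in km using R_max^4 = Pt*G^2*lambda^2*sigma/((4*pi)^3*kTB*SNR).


G_lin = 10^(27/10) = 501.187234
R^4 = 84000 * 501.187234^2 * 0.054^2 * 88.4 / ((4*pi)^3 * 1.38e-23 * 290 * 7000000.0 * 15)
R^4 = 6.52264e18 m^4
R_max = (6.52264e18)^(1/4) = 50536.6 m = 50.5 km

50.5 km


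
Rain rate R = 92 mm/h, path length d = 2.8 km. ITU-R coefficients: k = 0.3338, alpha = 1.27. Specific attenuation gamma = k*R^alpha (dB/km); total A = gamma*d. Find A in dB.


gamma = 0.3338 * 92^1.27 = 104.111061 dB/km
A = 104.111061 * 2.8 = 291.51 dB

291.51 dB


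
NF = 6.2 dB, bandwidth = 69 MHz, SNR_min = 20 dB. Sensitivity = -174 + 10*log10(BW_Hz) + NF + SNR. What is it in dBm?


10*log10(69000000.0) = 78.39
S = -174 + 78.39 + 6.2 + 20 = -69.4 dBm

-69.4 dBm


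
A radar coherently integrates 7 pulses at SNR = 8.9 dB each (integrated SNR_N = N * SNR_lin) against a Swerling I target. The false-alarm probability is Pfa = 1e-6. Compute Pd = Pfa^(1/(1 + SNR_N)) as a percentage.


SNR_lin = 10^(8.9/10) = 7.76247
SNR_N = 7 * 7.76247 = 54.33729
1/(1 + SNR_N) = 1/55.33729 = 0.018071
Pd = (1e-6)^0.018071 = 0.77907
Pd = 77.9%

77.9%


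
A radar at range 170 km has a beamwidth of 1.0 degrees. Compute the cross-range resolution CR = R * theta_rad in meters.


BW_rad = 0.017453293
CR = 170000 * 0.017453293 = 2967.1 m

2967.1 m


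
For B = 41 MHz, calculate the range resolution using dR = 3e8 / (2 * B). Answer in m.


dR = 3e8 / (2 * 41000000.0) = 3.66 m

3.66 m


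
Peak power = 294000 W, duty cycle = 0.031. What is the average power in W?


P_avg = 294000 * 0.031 = 9114.0 W

9114.0 W


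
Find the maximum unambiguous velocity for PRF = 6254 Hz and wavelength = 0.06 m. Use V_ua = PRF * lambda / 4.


V_ua = 6254 * 0.06 / 4 = 93.8 m/s

93.8 m/s


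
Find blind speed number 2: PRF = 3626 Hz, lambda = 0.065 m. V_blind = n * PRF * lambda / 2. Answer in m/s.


V_blind = 2 * 3626 * 0.065 / 2 = 235.7 m/s

235.7 m/s


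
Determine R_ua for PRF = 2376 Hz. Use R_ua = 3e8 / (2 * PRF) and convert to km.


R_ua = 3e8 / (2 * 2376) = 63131.3 m = 63.1 km

63.1 km


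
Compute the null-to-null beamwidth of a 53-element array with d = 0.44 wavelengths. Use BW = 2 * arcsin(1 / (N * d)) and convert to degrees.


1/(N*d) = 1/(53*0.44) = 0.042882
BW = 2*arcsin(0.042882) = 4.9 degrees

4.9 degrees


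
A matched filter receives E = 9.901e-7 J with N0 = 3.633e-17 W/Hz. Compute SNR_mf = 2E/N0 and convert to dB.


SNR_lin = 2 * 9.901e-7 / 3.633e-17 = 5.451e10
SNR_dB = 10*log10(5.451e10) = 107.4 dB

107.4 dB


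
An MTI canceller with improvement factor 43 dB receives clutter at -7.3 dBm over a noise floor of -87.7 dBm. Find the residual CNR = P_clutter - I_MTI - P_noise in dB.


CNR = -7.3 - 43 - (-87.7) = 37.4 dB

37.4 dB


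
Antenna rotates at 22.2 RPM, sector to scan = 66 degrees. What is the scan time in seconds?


t = 66 / (22.2 * 360) * 60 = 0.5 s

0.5 s


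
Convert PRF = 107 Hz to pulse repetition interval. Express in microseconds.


PRI = 1/107 = 0.0093457944 s = 9345.8 us

9345.8 us


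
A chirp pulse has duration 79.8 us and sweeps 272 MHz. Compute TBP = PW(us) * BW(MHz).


TBP = 79.8 * 272 = 21705.6

21705.6


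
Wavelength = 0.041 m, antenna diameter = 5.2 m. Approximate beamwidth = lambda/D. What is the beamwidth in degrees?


BW_rad = 0.041 / 5.2 = 0.007885
BW_deg = 0.45 degrees

0.45 degrees


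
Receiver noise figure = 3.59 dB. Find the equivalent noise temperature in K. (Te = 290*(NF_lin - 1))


NF_lin = 10^(3.59/10) = 2.285599
Te = 290 * (2.285599 - 1) = 372.8 K

372.8 K


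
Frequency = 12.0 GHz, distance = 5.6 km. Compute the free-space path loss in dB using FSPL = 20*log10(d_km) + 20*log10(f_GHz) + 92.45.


20*log10(5.6) = 14.96
20*log10(12.0) = 21.58
FSPL = 129.0 dB

129.0 dB
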